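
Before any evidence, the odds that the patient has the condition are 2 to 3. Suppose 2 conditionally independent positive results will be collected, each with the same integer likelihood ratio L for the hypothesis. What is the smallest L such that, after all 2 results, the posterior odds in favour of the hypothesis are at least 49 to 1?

Prior odds = 2/3.
Target odds = 49.
Need L² ≥ 49 ÷ (2/3) = 73.5.
8² = 64 < 73.5 ≤ 81 = 9², so L = 9.

9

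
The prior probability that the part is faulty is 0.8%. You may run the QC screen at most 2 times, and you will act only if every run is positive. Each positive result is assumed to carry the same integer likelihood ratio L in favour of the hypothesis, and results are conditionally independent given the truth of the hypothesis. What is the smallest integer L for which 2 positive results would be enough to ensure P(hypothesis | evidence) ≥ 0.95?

49

Prior odds = 0.008/0.992 = 1/124.
Target odds = 0.95/0.05 = 19.
Need L² ≥ 19 ÷ (1/124) = 2356.
48² = 2304 < 2356 ≤ 2401 = 49², so L = 49.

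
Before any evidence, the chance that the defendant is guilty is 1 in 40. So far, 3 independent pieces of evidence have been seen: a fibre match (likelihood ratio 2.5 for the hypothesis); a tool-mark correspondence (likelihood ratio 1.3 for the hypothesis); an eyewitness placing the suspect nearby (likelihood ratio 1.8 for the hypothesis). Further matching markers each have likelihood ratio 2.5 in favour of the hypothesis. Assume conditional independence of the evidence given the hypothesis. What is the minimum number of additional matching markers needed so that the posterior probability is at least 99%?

8

Prior odds = 0.025/0.975 = 1/39.
Combined Bayes factor of the evidence already in hand = 2.5 × 1.3 × 1.8 = 5.85.
Odds after that evidence = (1/39) × 5.85 = 0.15.
Target odds = 0.99/0.01 = 99.
Need 2.5ⁿ ≥ 99 ÷ 0.15 = 660.
2.5⁷ = 610.3515625 falls short of 660 but 2.5⁸ = 390625/256 reaches it, so n = 8.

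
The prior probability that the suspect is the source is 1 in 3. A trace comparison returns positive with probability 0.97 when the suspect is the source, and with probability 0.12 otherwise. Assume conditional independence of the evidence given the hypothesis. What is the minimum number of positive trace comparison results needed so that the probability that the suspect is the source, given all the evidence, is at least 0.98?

3

Prior odds = (1/3)/(2/3) = 0.5.
Likelihood ratio of a positive result = 0.97/0.12 = 97/12.
Target odds: 0.98 ÷ 0.02 = 49.
Need 0.5 × (97/12)ⁿ ≥ 49, i.e. (97/12)ⁿ ≥ 98.
(97/12)² = 9409/144 falls short of 98 but (97/12)³ = 912673/1728 reaches it, so n = 3.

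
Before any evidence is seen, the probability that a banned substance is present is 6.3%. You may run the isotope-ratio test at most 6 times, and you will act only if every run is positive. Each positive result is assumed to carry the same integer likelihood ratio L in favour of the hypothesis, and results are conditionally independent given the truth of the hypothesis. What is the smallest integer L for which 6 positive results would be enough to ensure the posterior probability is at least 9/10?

3

Prior odds = 0.063/0.937 = 63/937.
Target odds = 0.9/0.1 = 9.
Need L⁶ ≥ 9 ÷ (63/937) = 937/7.
2⁶ = 64 < 937/7 ≤ 729 = 3⁶, so L = 3.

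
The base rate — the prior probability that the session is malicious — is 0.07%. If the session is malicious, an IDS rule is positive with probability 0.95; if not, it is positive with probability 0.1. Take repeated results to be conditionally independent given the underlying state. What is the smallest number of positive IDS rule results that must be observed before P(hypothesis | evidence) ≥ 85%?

4

Prior odds: 0.0007 ÷ 0.9993 = 7/9993.
Likelihood ratio of a positive = 0.95/0.1 = 9.5.
Target odds: 0.85 ÷ 0.15 = 17/3.
Require 9.5ⁿ ≥ 17/3 ÷ (7/9993) = 56627/7.
9.5³ = 857.375 falls short of 56627/7 but 9.5⁴ = 8145.0625 reaches it, so n = 4.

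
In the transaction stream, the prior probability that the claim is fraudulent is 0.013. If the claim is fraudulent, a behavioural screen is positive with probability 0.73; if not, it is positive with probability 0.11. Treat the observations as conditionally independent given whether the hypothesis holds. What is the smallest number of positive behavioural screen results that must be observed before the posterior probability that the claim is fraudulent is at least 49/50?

5

Prior odds = 0.013/0.987 = 13/987.
Likelihood ratio of a positive = 0.73/0.11 = 73/11.
Target odds: 0.98 ÷ 0.02 = 49.
Require (73/11)ⁿ ≥ 49 ÷ (13/987) = 48363/13.
(73/11)⁴ = 28398241/14641 falls short of 48363/13 but (73/11)⁵ ≈12872.1 reaches it, so n = 5.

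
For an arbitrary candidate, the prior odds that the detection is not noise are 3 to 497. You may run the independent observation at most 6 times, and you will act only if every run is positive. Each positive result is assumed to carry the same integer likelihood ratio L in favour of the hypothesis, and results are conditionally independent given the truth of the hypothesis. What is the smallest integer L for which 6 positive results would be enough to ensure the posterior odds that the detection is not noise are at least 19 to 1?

4

Prior odds = 3/497.
Target odds = 19.
Need L⁶ ≥ 19 ÷ (3/497) = 9443/3.
3⁶ = 729 < 9443/3 ≤ 4096 = 4⁶, so L = 4.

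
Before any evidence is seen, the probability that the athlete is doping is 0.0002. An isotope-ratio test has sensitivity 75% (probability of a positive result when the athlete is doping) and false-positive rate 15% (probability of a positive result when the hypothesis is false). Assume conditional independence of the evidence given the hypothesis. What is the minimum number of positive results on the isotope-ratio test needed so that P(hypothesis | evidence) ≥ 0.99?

Prior odds: 0.0002 ÷ 0.9998 = 1/4999.
Likelihood ratio of a positive result = 0.75/0.15 = 5.
Target odds: 0.99 ÷ 0.01 = 99.
Require 5ⁿ ≥ 99 ÷ (1/4999) = 494901.
5⁸ = 390625 falls short of 494901 but 5⁹ = 1953125 reaches it, so n = 9.

9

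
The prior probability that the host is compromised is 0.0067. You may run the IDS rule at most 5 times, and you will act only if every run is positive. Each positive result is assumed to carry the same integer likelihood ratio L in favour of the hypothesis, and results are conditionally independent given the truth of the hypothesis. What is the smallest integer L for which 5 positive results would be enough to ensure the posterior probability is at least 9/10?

5

Prior odds = 0.0067/0.9933 = 67/9933.
Target odds = 0.9/0.1 = 9.
Need L⁵ ≥ 9 ÷ (67/9933) = 89397/67.
4⁵ = 1024 < 89397/67 ≤ 3125 = 5⁵, so L = 5.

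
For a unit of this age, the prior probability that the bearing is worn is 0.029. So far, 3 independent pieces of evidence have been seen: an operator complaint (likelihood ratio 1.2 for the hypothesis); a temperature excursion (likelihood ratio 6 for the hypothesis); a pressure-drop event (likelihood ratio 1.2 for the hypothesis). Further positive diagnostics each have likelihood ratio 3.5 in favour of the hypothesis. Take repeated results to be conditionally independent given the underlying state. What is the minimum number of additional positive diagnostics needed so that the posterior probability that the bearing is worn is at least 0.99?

5

Prior odds = 0.029/0.971 = 29/971.
Combined Bayes factor of the evidence already in hand = 1.2 × 6 × 1.2 = 8.64.
Odds after that evidence = (29/971) × 8.64 = 6264/24275.
Target odds = 0.99/0.01 = 99.
Need 3.5ⁿ ≥ 99 ÷ (6264/24275) = 267025/696.
3.5⁴ = 150.0625 falls short of 267025/696 but 3.5⁵ = 525.21875 reaches it, so n = 5.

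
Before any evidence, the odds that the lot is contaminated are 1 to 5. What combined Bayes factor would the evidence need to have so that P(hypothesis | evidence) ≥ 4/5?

Prior odds = 0.2.
Target odds = 0.8/0.2 = 4.
Required Bayes factor = 4 ÷ 0.2 = 20.

20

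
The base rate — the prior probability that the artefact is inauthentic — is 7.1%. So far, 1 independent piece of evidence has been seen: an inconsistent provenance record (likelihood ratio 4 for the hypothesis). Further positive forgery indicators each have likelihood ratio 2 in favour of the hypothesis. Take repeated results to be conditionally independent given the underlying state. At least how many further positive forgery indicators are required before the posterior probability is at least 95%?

Prior odds = 0.071/0.929 = 71/929.
Bayes factor of the evidence already in hand = 4.
Odds after that evidence = (71/929) × 4 = 284/929.
Target odds = 0.95/0.05 = 19.
Need 2ⁿ ≥ 19 ÷ (284/929) = 17651/284.
2⁵ = 32 falls short of 17651/284 but 2⁶ = 64 reaches it, so n = 6.

6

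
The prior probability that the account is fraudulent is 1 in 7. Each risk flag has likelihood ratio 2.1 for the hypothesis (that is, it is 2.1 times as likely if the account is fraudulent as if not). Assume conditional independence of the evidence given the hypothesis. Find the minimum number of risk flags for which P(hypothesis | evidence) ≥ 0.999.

Prior odds: (1/7) ÷ (6/7) = 1/6.
Likelihood ratio per risk flag = 2.1.
Target posterior odds = 0.999/0.001 = 999.
Require 2.1ⁿ ≥ 999 ÷ (1/6) = 5994.
2.1¹¹ ≈3502.78 falls short of 5994 but 2.1¹² ≈7355.83 reaches it, so n = 12.

12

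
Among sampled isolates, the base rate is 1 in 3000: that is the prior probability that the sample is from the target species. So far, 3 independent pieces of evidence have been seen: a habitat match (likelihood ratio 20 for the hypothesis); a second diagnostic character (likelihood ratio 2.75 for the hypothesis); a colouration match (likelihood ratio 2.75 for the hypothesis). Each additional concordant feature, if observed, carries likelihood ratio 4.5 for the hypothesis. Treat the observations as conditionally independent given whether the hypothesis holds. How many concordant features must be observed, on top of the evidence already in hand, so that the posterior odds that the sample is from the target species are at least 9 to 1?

Prior odds = (1/3000)/(2999/3000) = 1/2999.
Combined Bayes factor of the evidence already in hand = 20 × 2.75 × 2.75 = 151.25.
Odds after that evidence = (1/2999) × 151.25 = 605/11996.
Target odds = 9.
Need 4.5ⁿ ≥ 9 ÷ (605/11996) = 107964/605.
4.5³ = 91.125 falls short of 107964/605 but 4.5⁴ = 410.0625 reaches it, so n = 4.

4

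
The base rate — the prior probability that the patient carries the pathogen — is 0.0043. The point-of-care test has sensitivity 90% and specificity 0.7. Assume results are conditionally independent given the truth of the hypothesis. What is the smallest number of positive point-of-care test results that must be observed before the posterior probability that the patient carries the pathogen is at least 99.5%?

10

Prior odds: 0.0043 ÷ 0.9957 = 43/9957.
False-positive rate = 1 − 0.7 = 0.3; likelihood ratio of a positive = 0.9/0.3 = 3.
Target odds: 0.995 ÷ 0.005 = 199.
Require 3ⁿ ≥ 199 ÷ (43/9957) = 1981443/43.
3⁹ = 19683 falls short of 1981443/43 but 3¹⁰ = 59049 reaches it, so n = 10.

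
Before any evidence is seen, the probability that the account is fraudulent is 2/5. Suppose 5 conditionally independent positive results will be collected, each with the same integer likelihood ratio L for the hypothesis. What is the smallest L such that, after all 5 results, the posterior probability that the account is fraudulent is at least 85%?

Prior odds = 0.4/0.6 = 2/3.
Target odds = 0.85/0.15 = 17/3.
Need L⁵ ≥ 17/3 ÷ (2/3) = 8.5.
1⁵ = 1 < 8.5 ≤ 32 = 2⁵, so L = 2.

2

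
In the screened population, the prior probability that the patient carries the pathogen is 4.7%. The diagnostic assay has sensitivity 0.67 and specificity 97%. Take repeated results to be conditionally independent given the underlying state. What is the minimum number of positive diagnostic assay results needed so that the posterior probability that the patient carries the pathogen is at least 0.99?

Prior odds: 0.047 ÷ 0.953 = 47/953.
False-positive rate = 1 − 0.97 = 0.03; likelihood ratio of a positive = 0.67/0.03 = 67/3.
Target odds: 0.99 ÷ 0.01 = 99.
Require (67/3)ⁿ ≥ 99 ÷ (47/953) = 94347/47.
(67/3)² = 4489/9 falls short of 94347/47 but (67/3)³ = 300763/27 reaches it, so n = 3.

3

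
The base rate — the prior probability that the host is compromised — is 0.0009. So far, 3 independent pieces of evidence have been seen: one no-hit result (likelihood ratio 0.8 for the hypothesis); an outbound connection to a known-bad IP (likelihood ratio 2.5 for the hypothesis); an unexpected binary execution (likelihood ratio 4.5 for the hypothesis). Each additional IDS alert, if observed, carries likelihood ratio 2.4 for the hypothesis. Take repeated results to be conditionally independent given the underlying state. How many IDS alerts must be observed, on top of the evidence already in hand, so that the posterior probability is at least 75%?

Prior odds = 0.0009/0.9991 = 9/9991.
Combined Bayes factor of the evidence already in hand = 0.8 × 2.5 × 4.5 = 9.
Odds after that evidence = (9/9991) × 9 = 81/9991.
Target odds = 0.75/0.25 = 3.
Need 2.4ⁿ ≥ 3 ÷ (81/9991) = 9991/27.
2.4⁶ = 2985984/15625 falls short of 9991/27 but 2.4⁷ = 35831808/78125 reaches it, so n = 7.

7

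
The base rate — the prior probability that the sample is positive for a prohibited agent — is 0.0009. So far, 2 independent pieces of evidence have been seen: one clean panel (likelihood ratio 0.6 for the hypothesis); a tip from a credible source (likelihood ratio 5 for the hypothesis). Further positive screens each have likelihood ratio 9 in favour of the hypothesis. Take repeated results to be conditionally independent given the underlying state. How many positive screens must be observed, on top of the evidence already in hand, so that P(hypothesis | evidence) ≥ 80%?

Prior odds = 0.0009/0.9991 = 9/9991.
Combined Bayes factor of the evidence already in hand = 0.6 × 5 = 3.
Odds after that evidence = (9/9991) × 3 = 27/9991.
Target odds = 0.8/0.2 = 4.
Need 9ⁿ ≥ 4 ÷ (27/9991) = 39964/27.
9³ = 729 falls short of 39964/27 but 9⁴ = 6561 reaches it, so n = 4.

4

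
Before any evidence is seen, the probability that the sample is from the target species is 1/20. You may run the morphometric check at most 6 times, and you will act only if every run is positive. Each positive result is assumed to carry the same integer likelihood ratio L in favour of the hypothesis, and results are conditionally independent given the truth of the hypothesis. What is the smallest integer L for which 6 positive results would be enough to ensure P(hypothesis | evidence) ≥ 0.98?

Prior odds = 0.05/0.95 = 1/19.
Target odds = 0.98/0.02 = 49.
Need L⁶ ≥ 49 ÷ (1/19) = 931.
3⁶ = 729 < 931 ≤ 4096 = 4⁶, so L = 4.

4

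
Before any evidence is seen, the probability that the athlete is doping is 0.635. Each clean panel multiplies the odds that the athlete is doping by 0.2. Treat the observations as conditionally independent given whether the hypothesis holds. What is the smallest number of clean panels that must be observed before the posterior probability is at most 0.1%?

5

Prior odds: 0.635 ÷ 0.365 = 127/73.
Likelihood ratio per clean panel = 0.2.
Target odds: 0.001 ÷ 0.999 = 1/999.
Need (127/73) × 0.2ⁿ ≤ 1/999, i.e. 0.2ⁿ ≤ 73/126873.
0.2⁴ = 0.0016 is still above 73/126873 but 0.2⁵ = 0.00032 is at or below it, so n = 5.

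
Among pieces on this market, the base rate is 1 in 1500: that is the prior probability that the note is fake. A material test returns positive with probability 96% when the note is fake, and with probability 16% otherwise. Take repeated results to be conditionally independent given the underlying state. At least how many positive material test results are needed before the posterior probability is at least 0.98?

7

Prior odds = (1/1500)/(1499/1500) = 1/1499.
Likelihood ratio of a positive result = 0.96/0.16 = 6.
Target posterior odds = 0.98/0.02 = 49.
Require 6ⁿ ≥ 49 ÷ (1/1499) = 73451.
6⁶ = 46656 falls short of 73451 but 6⁷ = 279936 reaches it, so n = 7.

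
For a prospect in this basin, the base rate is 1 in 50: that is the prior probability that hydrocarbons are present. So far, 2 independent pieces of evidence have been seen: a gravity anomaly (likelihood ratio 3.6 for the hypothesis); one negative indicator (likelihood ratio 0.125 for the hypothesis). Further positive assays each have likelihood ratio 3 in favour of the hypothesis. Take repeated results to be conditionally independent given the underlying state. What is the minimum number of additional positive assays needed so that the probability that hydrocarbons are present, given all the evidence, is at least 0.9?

Prior odds = 0.02/0.98 = 1/49.
Combined Bayes factor of the evidence already in hand = 3.6 × 0.125 = 0.45.
Odds after that evidence = (1/49) × 0.45 = 9/980.
Target odds = 0.9/0.1 = 9.
Need 3ⁿ ≥ 9 ÷ (9/980) = 980.
3⁶ = 729 falls short of 980 but 3⁷ = 2187 reaches it, so n = 7.

7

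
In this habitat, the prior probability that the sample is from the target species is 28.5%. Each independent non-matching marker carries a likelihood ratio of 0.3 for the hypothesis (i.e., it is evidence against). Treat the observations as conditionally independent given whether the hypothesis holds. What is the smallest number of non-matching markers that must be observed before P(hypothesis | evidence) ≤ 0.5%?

Prior odds = 0.285/0.715 = 57/143.
Likelihood ratio per non-matching marker = 0.3.
Target odds: 0.005 ÷ 0.995 = 1/199.
Require 0.3ⁿ ≤ 1/199 ÷ (57/143) = 143/11343.
0.3³ = 0.027 is still above 143/11343 but 0.3⁴ = 0.0081 is at or below it, so n = 4.

4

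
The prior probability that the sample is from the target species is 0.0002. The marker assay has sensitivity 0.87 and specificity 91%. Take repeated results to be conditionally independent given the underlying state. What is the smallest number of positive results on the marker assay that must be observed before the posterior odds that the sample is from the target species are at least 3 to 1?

Prior odds = 0.0002/0.9998 = 1/4999.
False-positive rate = 1 − 0.91 = 0.09; likelihood ratio of a positive = 0.87/0.09 = 29/3.
Target odds = 3.
Need (1/4999) × (29/3)ⁿ ≥ 3, i.e. (29/3)ⁿ ≥ 14997.
(29/3)⁴ = 707281/81 falls short of 14997 but (29/3)⁵ = 20511149/243 reaches it, so n = 5.

5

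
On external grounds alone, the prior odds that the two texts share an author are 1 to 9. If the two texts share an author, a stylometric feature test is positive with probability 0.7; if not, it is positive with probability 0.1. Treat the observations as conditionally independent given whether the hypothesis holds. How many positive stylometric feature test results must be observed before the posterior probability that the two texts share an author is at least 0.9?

Prior odds = 1/9.
Likelihood ratio of a positive = 0.7/0.1 = 7.
Target posterior odds = 0.9/0.1 = 9.
Need (1/9) × 7ⁿ ≥ 9, i.e. 7ⁿ ≥ 81.
7² = 49 falls short of 81 but 7³ = 343 reaches it, so n = 3.

3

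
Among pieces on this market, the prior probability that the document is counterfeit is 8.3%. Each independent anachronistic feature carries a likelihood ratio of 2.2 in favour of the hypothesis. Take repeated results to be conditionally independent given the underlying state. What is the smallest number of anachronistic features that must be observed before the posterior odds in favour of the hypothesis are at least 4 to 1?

5

Prior odds = 0.083/0.917 = 83/917.
Likelihood ratio per anachronistic feature = 2.2.
Target odds = 4.
Require 2.2ⁿ ≥ 4 ÷ (83/917) = 3668/83.
2.2⁴ = 23.4256 falls short of 3668/83 but 2.2⁵ = 51.53632 reaches it, so n = 5.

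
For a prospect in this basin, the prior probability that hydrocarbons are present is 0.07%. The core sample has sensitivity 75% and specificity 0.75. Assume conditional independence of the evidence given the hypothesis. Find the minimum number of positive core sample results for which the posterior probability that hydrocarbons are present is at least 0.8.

Prior odds: 0.0007 ÷ 0.9993 = 7/9993.
False-positive rate = 1 − 0.75 = 0.25; likelihood ratio of a positive = 0.75/0.25 = 3.
Target odds: 0.8 ÷ 0.2 = 4.
Need (7/9993) × 3ⁿ ≥ 4, i.e. 3ⁿ ≥ 39972/7.
3⁷ = 2187 falls short of 39972/7 but 3⁸ = 6561 reaches it, so n = 8.

8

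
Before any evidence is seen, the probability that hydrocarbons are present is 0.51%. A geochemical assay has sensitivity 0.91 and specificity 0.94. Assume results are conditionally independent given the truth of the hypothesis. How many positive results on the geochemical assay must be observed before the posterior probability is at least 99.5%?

4

Prior odds = 0.0051/0.9949 = 51/9949.
False-positive rate = 1 − 0.94 = 0.06; likelihood ratio of a positive = 0.91/0.06 = 91/6.
Target odds: 0.995 ÷ 0.005 = 199.
Require (91/6)ⁿ ≥ 199 ÷ (51/9949) = 1979851/51.
(91/6)³ = 753571/216 falls short of 1979851/51 but (91/6)⁴ = 68574961/1296 reaches it, so n = 4.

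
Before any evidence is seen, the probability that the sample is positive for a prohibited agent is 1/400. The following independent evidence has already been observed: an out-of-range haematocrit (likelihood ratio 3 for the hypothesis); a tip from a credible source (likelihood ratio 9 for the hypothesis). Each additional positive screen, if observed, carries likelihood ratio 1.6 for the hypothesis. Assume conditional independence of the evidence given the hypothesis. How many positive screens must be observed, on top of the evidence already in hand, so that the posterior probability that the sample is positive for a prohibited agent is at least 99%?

16

Prior odds = 0.0025/0.9975 = 1/399.
Combined Bayes factor of the evidence already in hand = 3 × 9 = 27.
Odds after that evidence = (1/399) × 27 = 9/133.
Target odds = 0.99/0.01 = 99.
Need 1.6ⁿ ≥ 99 ÷ (9/133) = 1463.
1.6¹⁵ ≈1152.92 falls short of 1463 but 1.6¹⁶ ≈1844.67 reaches it, so n = 16.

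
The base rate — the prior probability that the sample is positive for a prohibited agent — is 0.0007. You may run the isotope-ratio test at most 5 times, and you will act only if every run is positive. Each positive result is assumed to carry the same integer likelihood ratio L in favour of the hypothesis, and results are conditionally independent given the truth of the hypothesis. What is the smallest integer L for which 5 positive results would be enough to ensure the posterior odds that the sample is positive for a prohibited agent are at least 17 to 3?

7

Prior odds = 0.0007/0.9993 = 7/9993.
Target odds = 17/3.
Need L⁵ ≥ 17/3 ÷ (7/9993) = 56627/7.
6⁵ = 7776 < 56627/7 ≤ 16807 = 7⁵, so L = 7.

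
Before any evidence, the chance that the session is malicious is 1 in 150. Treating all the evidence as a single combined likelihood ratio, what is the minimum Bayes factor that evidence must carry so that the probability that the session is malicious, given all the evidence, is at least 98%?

Prior odds = (1/150)/(149/150) = 1/149.
Target odds = 0.98/0.02 = 49.
Required Bayes factor = 49 ÷ (1/149) = 7301.

7301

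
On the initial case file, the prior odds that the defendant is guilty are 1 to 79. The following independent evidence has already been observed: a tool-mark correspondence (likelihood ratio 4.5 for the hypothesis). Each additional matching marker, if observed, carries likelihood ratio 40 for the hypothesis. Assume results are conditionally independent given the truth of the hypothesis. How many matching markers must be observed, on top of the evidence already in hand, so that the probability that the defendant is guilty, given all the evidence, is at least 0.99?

Prior odds = 1/79.
Bayes factor of the evidence already in hand = 4.5.
Odds after that evidence = (1/79) × 4.5 = 9/158.
Target odds = 0.99/0.01 = 99.
Need 40ⁿ ≥ 99 ÷ (9/158) = 1738.
40² = 1600 falls short of 1738 but 40³ = 64000 reaches it, so n = 3.

3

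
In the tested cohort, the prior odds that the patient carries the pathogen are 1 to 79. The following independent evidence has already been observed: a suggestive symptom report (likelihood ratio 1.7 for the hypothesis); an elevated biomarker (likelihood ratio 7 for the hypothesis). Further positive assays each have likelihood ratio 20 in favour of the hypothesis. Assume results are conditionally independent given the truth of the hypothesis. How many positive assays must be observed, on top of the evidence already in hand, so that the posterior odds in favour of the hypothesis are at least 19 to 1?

2

Prior odds = 1/79.
Combined Bayes factor of the evidence already in hand = 1.7 × 7 = 11.9.
Odds after that evidence = (1/79) × 11.9 = 119/790.
Target odds = 19.
Need 20ⁿ ≥ 19 ÷ (119/790) = 15010/119.
20¹ = 20 falls short of 15010/119 but 20² = 400 reaches it, so n = 2.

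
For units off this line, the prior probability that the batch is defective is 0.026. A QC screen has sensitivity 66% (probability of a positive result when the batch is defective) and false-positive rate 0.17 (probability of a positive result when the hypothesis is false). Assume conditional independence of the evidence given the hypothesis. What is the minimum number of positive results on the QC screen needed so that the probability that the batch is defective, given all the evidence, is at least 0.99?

7

Prior odds: 0.026 ÷ 0.974 = 13/487.
Likelihood ratio of a positive result = 0.66/0.17 = 66/17.
Target odds: 0.99 ÷ 0.01 = 99.
Require (66/17)ⁿ ≥ 99 ÷ (13/487) = 48213/13.
(66/17)⁶ ≈3424.29 falls short of 48213/13 but (66/17)⁷ ≈13294.3 reaches it, so n = 7.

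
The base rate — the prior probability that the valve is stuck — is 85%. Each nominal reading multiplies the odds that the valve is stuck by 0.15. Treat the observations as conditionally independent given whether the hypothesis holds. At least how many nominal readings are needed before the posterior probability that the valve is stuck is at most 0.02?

3

Prior odds = 0.85/0.15 = 17/3.
Likelihood ratio per nominal reading = 0.15.
Target posterior odds = 0.02/0.98 = 1/49.
Need (17/3) × 0.15ⁿ ≤ 1/49, i.e. 0.15ⁿ ≤ 3/833.
0.15² = 0.0225 is still above 3/833 but 0.15³ = 0.003375 is at or below it, so n = 3.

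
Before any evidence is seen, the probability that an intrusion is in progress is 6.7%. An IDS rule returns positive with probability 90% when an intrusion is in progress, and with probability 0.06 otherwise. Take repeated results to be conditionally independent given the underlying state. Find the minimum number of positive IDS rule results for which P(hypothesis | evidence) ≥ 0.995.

Prior odds: 0.067 ÷ 0.933 = 67/933.
Likelihood ratio of a positive result = 0.9/0.06 = 15.
Target posterior odds = 0.995/0.005 = 199.
Need (67/933) × 15ⁿ ≥ 199, i.e. 15ⁿ ≥ 185667/67.
15² = 225 falls short of 185667/67 but 15³ = 3375 reaches it, so n = 3.

3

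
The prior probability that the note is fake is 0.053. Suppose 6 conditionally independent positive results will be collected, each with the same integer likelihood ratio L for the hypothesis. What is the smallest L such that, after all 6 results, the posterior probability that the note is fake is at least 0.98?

Prior odds = 0.053/0.947 = 53/947.
Target odds = 0.98/0.02 = 49.
Need L⁶ ≥ 49 ÷ (53/947) = 46403/53.
3⁶ = 729 < 46403/53 ≤ 4096 = 4⁶, so L = 4.

4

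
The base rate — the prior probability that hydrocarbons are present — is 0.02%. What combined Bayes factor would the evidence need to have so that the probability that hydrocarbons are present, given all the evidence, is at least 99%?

Prior odds = 0.0002/0.9998 = 1/4999.
Target odds = 0.99/0.01 = 99.
Required Bayes factor = 99 ÷ (1/4999) = 494901.

494901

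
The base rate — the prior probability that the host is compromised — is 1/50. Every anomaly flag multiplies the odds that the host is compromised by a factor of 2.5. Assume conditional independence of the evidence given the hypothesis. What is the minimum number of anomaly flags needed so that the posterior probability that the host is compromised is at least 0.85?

Prior odds: 0.02 ÷ 0.98 = 1/49.
Likelihood ratio per anomaly flag = 2.5.
Target posterior odds = 0.85/0.15 = 17/3.
Require 2.5ⁿ ≥ 17/3 ÷ (1/49) = 833/3.
2.5⁶ = 244.140625 falls short of 833/3 but 2.5⁷ = 610.3515625 reaches it, so n = 7.

7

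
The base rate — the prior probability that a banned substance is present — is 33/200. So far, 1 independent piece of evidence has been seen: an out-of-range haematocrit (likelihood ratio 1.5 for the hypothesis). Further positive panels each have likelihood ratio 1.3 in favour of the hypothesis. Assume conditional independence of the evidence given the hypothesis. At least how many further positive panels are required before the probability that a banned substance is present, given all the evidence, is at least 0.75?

Prior odds = 0.165/0.835 = 33/167.
Bayes factor of the evidence already in hand = 1.5.
Odds after that evidence = (33/167) × 1.5 = 99/334.
Target odds = 0.75/0.25 = 3.
Need 1.3ⁿ ≥ 3 ÷ (99/334) = 334/33.
1.3⁸ = 815730721/100000000 falls short of 334/33 but 1.3⁹ ≈10.6045 reaches it, so n = 9.

9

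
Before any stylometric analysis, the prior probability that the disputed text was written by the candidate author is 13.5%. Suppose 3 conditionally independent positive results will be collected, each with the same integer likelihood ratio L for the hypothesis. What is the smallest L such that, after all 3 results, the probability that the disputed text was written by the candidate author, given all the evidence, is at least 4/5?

3

Prior odds = 0.135/0.865 = 27/173.
Target odds = 0.8/0.2 = 4.
Need L³ ≥ 4 ÷ (27/173) = 692/27.
2³ = 8 < 692/27 ≤ 27 = 3³, so L = 3.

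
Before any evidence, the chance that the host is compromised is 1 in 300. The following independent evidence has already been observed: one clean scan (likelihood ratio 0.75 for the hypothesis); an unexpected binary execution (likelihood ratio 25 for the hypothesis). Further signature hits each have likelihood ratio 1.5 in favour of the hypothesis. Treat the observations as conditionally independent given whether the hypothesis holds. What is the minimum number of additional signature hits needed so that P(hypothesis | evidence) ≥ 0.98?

Prior odds = (1/300)/(299/300) = 1/299.
Combined Bayes factor of the evidence already in hand = 0.75 × 25 = 18.75.
Odds after that evidence = (1/299) × 18.75 = 75/1196.
Target odds = 0.98/0.02 = 49.
Need 1.5ⁿ ≥ 49 ÷ (75/1196) = 58604/75.
1.5¹⁶ = 43046721/65536 falls short of 58604/75 but 1.5¹⁷ = 129140163/131072 reaches it, so n = 17.

17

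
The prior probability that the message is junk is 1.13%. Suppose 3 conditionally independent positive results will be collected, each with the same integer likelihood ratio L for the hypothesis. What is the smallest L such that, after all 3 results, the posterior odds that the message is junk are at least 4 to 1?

Prior odds = 0.0113/0.9887 = 113/9887.
Target odds = 4.
Need L³ ≥ 4 ÷ (113/9887) = 39548/113.
7³ = 343 < 39548/113 ≤ 512 = 8³, so L = 8.

8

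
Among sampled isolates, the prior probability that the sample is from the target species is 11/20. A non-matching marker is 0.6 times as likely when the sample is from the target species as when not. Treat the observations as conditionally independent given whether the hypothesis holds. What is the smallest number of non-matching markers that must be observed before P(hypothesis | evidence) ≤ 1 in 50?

Prior odds = 0.55/0.45 = 11/9.
Likelihood ratio per non-matching marker = 0.6.
Target posterior odds = 0.02/0.98 = 1/49.
Need (11/9) × 0.6ⁿ ≤ 1/49, i.e. 0.6ⁿ ≤ 9/539.
0.6⁸ = 6561/390625 is still above 9/539 but 0.6⁹ = 19683/1953125 is at or below it, so n = 9.

9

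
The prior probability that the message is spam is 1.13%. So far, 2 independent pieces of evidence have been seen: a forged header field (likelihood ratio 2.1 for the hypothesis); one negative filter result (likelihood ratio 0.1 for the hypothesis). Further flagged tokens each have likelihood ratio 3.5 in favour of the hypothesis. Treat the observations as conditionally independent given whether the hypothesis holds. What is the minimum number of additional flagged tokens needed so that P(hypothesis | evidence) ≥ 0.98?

8

Prior odds = 0.0113/0.9887 = 113/9887.
Combined Bayes factor of the evidence already in hand = 2.1 × 0.1 = 0.21.
Odds after that evidence = (113/9887) × 0.21 = 2373/988700.
Target odds = 0.98/0.02 = 49.
Need 3.5ⁿ ≥ 49 ÷ (2373/988700) = 6920900/339.
3.5⁷ = 823543/128 falls short of 6920900/339 but 3.5⁸ = 5764801/256 reaches it, so n = 8.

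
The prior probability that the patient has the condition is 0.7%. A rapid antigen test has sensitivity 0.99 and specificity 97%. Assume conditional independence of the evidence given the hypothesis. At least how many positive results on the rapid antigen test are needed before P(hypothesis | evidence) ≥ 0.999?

4

Prior odds = 0.007/0.993 = 7/993.
False-positive rate = 1 − 0.97 = 0.03; likelihood ratio of a positive = 0.99/0.03 = 33.
Target odds: 0.999 ÷ 0.001 = 999.
Need (7/993) × 33ⁿ ≥ 999, i.e. 33ⁿ ≥ 992007/7.
33³ = 35937 falls short of 992007/7 but 33⁴ = 1185921 reaches it, so n = 4.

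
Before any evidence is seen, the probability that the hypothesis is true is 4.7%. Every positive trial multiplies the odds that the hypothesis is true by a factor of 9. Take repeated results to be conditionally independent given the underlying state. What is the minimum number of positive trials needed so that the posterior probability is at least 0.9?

Prior odds: 0.047 ÷ 0.953 = 47/953.
Likelihood ratio per positive trial = 9.
Target odds: 0.9 ÷ 0.1 = 9.
Require 9ⁿ ≥ 9 ÷ (47/953) = 8577/47.
9² = 81 falls short of 8577/47 but 9³ = 729 reaches it, so n = 3.

3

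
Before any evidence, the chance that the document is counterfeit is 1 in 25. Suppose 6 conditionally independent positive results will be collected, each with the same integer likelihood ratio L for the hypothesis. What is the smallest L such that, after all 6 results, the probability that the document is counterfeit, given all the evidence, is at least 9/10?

Prior odds = 0.04/0.96 = 1/24.
Target odds = 0.9/0.1 = 9.
Need L⁶ ≥ 9 ÷ (1/24) = 216.
2⁶ = 64 < 216 ≤ 729 = 3⁶, so L = 3.

3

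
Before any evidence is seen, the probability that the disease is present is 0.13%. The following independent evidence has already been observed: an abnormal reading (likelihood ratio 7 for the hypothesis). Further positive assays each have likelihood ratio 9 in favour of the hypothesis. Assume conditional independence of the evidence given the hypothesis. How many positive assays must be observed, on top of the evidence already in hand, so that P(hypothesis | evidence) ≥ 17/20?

3

Prior odds = 0.0013/0.9987 = 13/9987.
Bayes factor of the evidence already in hand = 7.
Odds after that evidence = (13/9987) × 7 = 91/9987.
Target odds = 0.85/0.15 = 17/3.
Need 9ⁿ ≥ 17/3 ÷ (91/9987) = 56593/91.
9² = 81 falls short of 56593/91 but 9³ = 729 reaches it, so n = 3.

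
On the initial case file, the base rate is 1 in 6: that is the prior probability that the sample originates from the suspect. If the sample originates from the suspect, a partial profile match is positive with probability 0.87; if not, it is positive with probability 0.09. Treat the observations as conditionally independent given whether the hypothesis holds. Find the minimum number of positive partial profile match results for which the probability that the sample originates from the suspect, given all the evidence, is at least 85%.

2

Prior odds: (1/6) ÷ (5/6) = 0.2.
Likelihood ratio of a positive = 0.87/0.09 = 29/3.
Target posterior odds = 0.85/0.15 = 17/3.
Need 0.2 × (29/3)ⁿ ≥ 17/3, i.e. (29/3)ⁿ ≥ 85/3.
(29/3)¹ = 29/3 falls short of 85/3 but (29/3)² = 841/9 reaches it, so n = 2.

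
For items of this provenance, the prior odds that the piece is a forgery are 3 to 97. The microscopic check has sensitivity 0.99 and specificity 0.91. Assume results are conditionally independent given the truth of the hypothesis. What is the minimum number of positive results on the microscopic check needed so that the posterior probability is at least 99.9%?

Prior odds = 3/97.
False-positive rate = 1 − 0.91 = 0.09; likelihood ratio of a positive = 0.99/0.09 = 11.
Target odds: 0.999 ÷ 0.001 = 999.
Require 11ⁿ ≥ 999 ÷ (3/97) = 32301.
11⁴ = 14641 falls short of 32301 but 11⁵ = 161051 reaches it, so n = 5.

5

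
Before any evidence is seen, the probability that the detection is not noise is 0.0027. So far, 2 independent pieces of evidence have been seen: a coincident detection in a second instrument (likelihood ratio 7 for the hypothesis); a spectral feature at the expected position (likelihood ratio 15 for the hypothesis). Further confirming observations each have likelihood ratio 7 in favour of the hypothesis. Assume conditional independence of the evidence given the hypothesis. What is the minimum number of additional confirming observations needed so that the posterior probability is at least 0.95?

Prior odds = 0.0027/0.9973 = 27/9973.
Combined Bayes factor of the evidence already in hand = 7 × 15 = 105.
Odds after that evidence = (27/9973) × 105 = 2835/9973.
Target odds = 0.95/0.05 = 19.
Need 7ⁿ ≥ 19 ÷ (2835/9973) = 189487/2835.
7² = 49 falls short of 189487/2835 but 7³ = 343 reaches it, so n = 3.

3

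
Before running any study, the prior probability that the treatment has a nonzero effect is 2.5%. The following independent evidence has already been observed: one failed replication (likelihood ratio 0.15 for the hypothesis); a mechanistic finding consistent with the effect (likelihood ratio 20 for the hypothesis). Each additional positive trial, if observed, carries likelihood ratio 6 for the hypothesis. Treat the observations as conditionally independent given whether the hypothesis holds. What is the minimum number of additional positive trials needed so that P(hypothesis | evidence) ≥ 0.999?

6

Prior odds = 0.025/0.975 = 1/39.
Combined Bayes factor of the evidence already in hand = 0.15 × 20 = 3.
Odds after that evidence = (1/39) × 3 = 1/13.
Target odds = 0.999/0.001 = 999.
Need 6ⁿ ≥ 999 ÷ (1/13) = 12987.
6⁵ = 7776 falls short of 12987 but 6⁶ = 46656 reaches it, so n = 6.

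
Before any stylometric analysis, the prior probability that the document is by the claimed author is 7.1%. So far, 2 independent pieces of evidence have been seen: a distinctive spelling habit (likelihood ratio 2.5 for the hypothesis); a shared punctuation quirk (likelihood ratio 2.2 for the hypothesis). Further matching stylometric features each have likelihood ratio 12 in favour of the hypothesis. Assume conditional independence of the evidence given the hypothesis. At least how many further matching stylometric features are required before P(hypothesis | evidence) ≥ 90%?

2

Prior odds = 0.071/0.929 = 71/929.
Combined Bayes factor of the evidence already in hand = 2.5 × 2.2 = 5.5.
Odds after that evidence = (71/929) × 5.5 = 781/1858.
Target odds = 0.9/0.1 = 9.
Need 12ⁿ ≥ 9 ÷ (781/1858) = 16722/781.
12¹ = 12 falls short of 16722/781 but 12² = 144 reaches it, so n = 2.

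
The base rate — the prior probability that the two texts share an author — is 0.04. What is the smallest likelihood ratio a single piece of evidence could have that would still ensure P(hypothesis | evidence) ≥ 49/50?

Prior odds = 0.04/0.96 = 1/24.
Target odds = 0.98/0.02 = 49.
Required Bayes factor = 49 ÷ (1/24) = 1176.

1176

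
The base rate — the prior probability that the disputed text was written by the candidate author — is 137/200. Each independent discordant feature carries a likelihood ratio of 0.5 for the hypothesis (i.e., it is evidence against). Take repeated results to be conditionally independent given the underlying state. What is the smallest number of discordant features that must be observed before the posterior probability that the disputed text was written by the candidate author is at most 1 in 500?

Prior odds = 0.685/0.315 = 137/63.
Likelihood ratio per discordant feature = 0.5.
Target odds: 0.002 ÷ 0.998 = 1/499.
Require 0.5ⁿ ≤ 1/499 ÷ (137/63) = 63/68363.
0.5¹⁰ = 1/1024 is still above 63/68363 but 0.5¹¹ = 1/2048 is at or below it, so n = 11.

11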